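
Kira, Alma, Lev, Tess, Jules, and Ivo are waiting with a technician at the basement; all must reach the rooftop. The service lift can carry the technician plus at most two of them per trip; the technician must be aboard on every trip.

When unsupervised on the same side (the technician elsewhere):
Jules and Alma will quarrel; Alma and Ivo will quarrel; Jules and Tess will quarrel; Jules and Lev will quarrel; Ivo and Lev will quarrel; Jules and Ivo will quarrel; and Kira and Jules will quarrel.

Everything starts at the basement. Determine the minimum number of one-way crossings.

9

Counting alone: the technician can take at most 2 across per trip to the rooftop, so moving all 6 needs at least 3 loaded trips out, with a return between consecutive ones — at least 5 crossings.
The safety rule pushes this higher. Following every safe sequence of crossings, the most of the 6 that can be at the rooftop as the service lift arrives there on crossings 5, 7 is 4, 5 respectively — never all 6.
So no plan with fewer than 9 crossings exists, and this one achieves 9:
1. Technician goes to the rooftop with Ivo and Jules.
2. Technician goes back to the basement with Jules.
3. Technician goes to the rooftop with Jules and Kira.
4. Technician goes back to the basement with Jules.
5. Technician goes to the rooftop with Jules and Tess.
6. Technician goes back to the basement with Jules.
7. Technician goes to the rooftop with Alma and Lev.
8. Technician goes back to the basement with Ivo.
9. Technician goes to the rooftop with Ivo and Jules.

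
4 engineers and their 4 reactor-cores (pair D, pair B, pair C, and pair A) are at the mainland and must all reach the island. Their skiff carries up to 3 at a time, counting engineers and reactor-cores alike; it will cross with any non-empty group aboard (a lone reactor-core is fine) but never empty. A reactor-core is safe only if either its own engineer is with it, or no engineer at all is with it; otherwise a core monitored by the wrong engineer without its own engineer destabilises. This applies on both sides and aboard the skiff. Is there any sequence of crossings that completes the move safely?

1. engineer D and reactor-core D cross → the island.
2. engineer D crosses ← the mainland.
3. engineer B, engineer D, and reactor-core B cross → the island.
4. engineer D and reactor-core D cross ← the mainland.
5. engineer A, engineer C, and engineer D cross → the island.
6. reactor-core B crosses ← the mainland.
7. reactor-core B and reactor-core D cross → the island.
8. reactor-core D crosses ← the mainland.
9. reactor-core A, reactor-core C, and reactor-core D cross → the island.

Yes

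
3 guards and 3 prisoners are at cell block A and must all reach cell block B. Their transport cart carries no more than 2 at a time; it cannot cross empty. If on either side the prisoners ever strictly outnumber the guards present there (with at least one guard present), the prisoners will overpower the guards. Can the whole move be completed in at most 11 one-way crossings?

Yes — this plan uses 11 crossings (≤ 11):
1. 2 prisoners → cell block B.  (cell block A: 3G 1P; cell block B: 0G 2P)
2. 1 prisoner ← cell block A.  (cell block A: 3G 2P; cell block B: 0G 1P)
3. 2 prisoners → cell block B.  (cell block A: 3G 0P; cell block B: 0G 3P)
4. 1 prisoner ← cell block A.  (cell block A: 3G 1P; cell block B: 0G 2P)
5. 2 guards → cell block B.  (cell block A: 1G 1P; cell block B: 2G 2P)
6. 1 guard and 1 prisoner ← cell block A.  (cell block A: 2G 2P; cell block B: 1G 1P)
7. 2 guards → cell block B.  (cell block A: 0G 2P; cell block B: 3G 1P)
8. 1 prisoner ← cell block A.  (cell block A: 0G 3P; cell block B: 3G 0P)
9. 2 prisoners → cell block B.  (cell block A: 0G 1P; cell block B: 3G 2P)
10. 1 prisoner ← cell block A.  (cell block A: 0G 2P; cell block B: 3G 1P)
11. 2 prisoners → cell block B.  (cell block A: 0G 0P; cell block B: 3G 3P)

Yes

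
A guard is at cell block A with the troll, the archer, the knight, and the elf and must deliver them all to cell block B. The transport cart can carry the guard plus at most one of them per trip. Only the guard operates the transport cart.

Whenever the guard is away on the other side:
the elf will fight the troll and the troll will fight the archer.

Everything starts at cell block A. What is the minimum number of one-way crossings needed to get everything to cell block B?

Counting alone: the guard can take at most 1 across per trip to cell block B, so moving all 4 needs at least 4 loaded trips out, with a return between consecutive ones — at least 7 crossings.
The safety rule pushes this higher. Following every safe sequence of crossings, the most of the 4 that can be at cell block B as the transport cart arrives there on crossing 7 is 3 — never all 4.
So no plan with fewer than 9 crossings exists, and this one achieves 9:
1. Guard goes to cell block B with the troll.
2. Guard goes back to cell block A alone.
3. Guard goes to cell block B with the archer.
4. Guard goes back to cell block A with the troll.
5. Guard goes to cell block B with the elf.
6. Guard goes back to cell block A alone.
7. Guard goes to cell block B with the knight.
8. Guard goes back to cell block A alone.
9. Guard goes to cell block B with the troll.

9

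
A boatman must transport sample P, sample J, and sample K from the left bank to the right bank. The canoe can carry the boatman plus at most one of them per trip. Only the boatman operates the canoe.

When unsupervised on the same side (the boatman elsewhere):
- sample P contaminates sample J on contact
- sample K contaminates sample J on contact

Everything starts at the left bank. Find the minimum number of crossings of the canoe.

7

Counting alone: the boatman can take at most 1 across per trip to the right bank, so moving all 3 needs at least 3 loaded trips out, with a return between consecutive ones — at least 5 crossings.
The safety rule pushes this higher. Following every safe sequence of crossings, the most of the 3 that can be at the right bank as the canoe arrives there on crossing 5 is 2 — never all 3.
So no plan with fewer than 7 crossings exists, and this one achieves 7:
1. Boatman goes to the right bank with sample J.  [the left bank: sample K, sample P | the right bank: sample J]
2. Boatman goes back to the left bank alone.  [the left bank: sample K, sample P | the right bank: sample J]
3. Boatman goes to the right bank with sample P.  [the left bank: sample K | the right bank: sample J, sample P]
4. Boatman goes back to the left bank with sample J.  [the left bank: sample J, sample K | the right bank: sample P]
5. Boatman goes to the right bank with sample K.  [the left bank: sample J | the right bank: sample K, sample P]
6. Boatman goes back to the left bank alone.  [the left bank: sample J | the right bank: sample K, sample P]
7. Boatman goes to the right bank with sample J.  [the left bank: — | the right bank: sample J, sample K, sample P]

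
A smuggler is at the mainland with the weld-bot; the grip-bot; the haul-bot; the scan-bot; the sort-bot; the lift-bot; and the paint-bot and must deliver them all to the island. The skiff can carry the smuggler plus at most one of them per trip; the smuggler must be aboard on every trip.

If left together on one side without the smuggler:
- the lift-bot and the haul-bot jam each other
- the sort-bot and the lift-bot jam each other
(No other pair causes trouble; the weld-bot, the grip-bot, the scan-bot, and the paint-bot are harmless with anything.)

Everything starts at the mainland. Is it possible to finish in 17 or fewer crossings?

Yes — this plan uses 15 crossings (≤ 17):
1. Smuggler goes to the island with the lift-bot.  [the mainland: the grip-bot, the haul-bot, the paint-bot, the scan-bot, the sort-bot, the weld-bot | the island: the lift-bot]
2. Smuggler goes back to the mainland alone.  [the mainland: the grip-bot, the haul-bot, the paint-bot, the scan-bot, the sort-bot, the weld-bot | the island: the lift-bot]
3. Smuggler goes to the island with the weld-bot.  [the mainland: the grip-bot, the haul-bot, the paint-bot, the scan-bot, the sort-bot | the island: the lift-bot, the weld-bot]
4. Smuggler goes back to the mainland alone.  [the mainland: the grip-bot, the haul-bot, the paint-bot, the scan-bot, the sort-bot | the island: the lift-bot, the weld-bot]
5. Smuggler goes to the island with the grip-bot.  [the mainland: the haul-bot, the paint-bot, the scan-bot, the sort-bot | the island: the grip-bot, the lift-bot, the weld-bot]
6. Smuggler goes back to the mainland alone.  [the mainland: the haul-bot, the paint-bot, the scan-bot, the sort-bot | the island: the grip-bot, the lift-bot, the weld-bot]
7. Smuggler goes to the island with the haul-bot.  [the mainland: the paint-bot, the scan-bot, the sort-bot | the island: the grip-bot, the haul-bot, the lift-bot, the weld-bot]
8. Smuggler goes back to the mainland with the lift-bot.  [the mainland: the lift-bot, the paint-bot, the scan-bot, the sort-bot | the island: the grip-bot, the haul-bot, the weld-bot]
9. Smuggler goes to the island with the sort-bot.  [the mainland: the lift-bot, the paint-bot, the scan-bot | the island: the grip-bot, the haul-bot, the sort-bot, the weld-bot]
10. Smuggler goes back to the mainland alone.  [the mainland: the lift-bot, the paint-bot, the scan-bot | the island: the grip-bot, the haul-bot, the sort-bot, the weld-bot]
11. Smuggler goes to the island with the scan-bot.  [the mainland: the lift-bot, the paint-bot | the island: the grip-bot, the haul-bot, the scan-bot, the sort-bot, the weld-bot]
12. Smuggler goes back to the mainland alone.  [the mainland: the lift-bot, the paint-bot | the island: the grip-bot, the haul-bot, the scan-bot, the sort-bot, the weld-bot]
13. Smuggler goes to the island with the paint-bot.  [the mainland: the lift-bot | the island: the grip-bot, the haul-bot, the paint-bot, the scan-bot, the sort-bot, the weld-bot]
14. Smuggler goes back to the mainland alone.  [the mainland: the lift-bot | the island: the grip-bot, the haul-bot, the paint-bot, the scan-bot, the sort-bot, the weld-bot]
15. Smuggler goes to the island with the lift-bot.  [the mainland: — | the island: the grip-bot, the haul-bot, the lift-bot, the paint-bot, the scan-bot, the sort-bot, the weld-bot]

Yes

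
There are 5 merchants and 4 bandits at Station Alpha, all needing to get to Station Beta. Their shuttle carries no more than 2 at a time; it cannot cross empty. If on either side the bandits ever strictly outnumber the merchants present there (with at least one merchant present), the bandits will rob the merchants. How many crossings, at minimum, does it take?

Counting alone: each trip to Station Beta takes at most 2 across and each return brings at least 1 back, so after t trips out (and t−1 returns) at most 2t − (t−1) of the 9 are across; that first reaches 9 at t = 8, so at least 15 crossings are needed.
The plan below uses exactly 15 crossings, so it is optimal:
1. 2 bandits → Station Beta.  (Station Alpha: 5M 2B; Station Beta: 0M 2B)
2. 1 bandit ← Station Alpha.  (Station Alpha: 5M 3B; Station Beta: 0M 1B)
3. 2 bandits → Station Beta.  (Station Alpha: 5M 1B; Station Beta: 0M 3B)
4. 1 bandit ← Station Alpha.  (Station Alpha: 5M 2B; Station Beta: 0M 2B)
5. 2 merchants → Station Beta.  (Station Alpha: 3M 2B; Station Beta: 2M 2B)
6. 1 bandit ← Station Alpha.  (Station Alpha: 3M 3B; Station Beta: 2M 1B)
7. 1 merchant and 1 bandit → Station Beta.  (Station Alpha: 2M 2B; Station Beta: 3M 2B)
8. 1 merchant ← Station Alpha.  (Station Alpha: 3M 2B; Station Beta: 2M 2B)
9. 1 merchant and 1 bandit → Station Beta.  (Station Alpha: 2M 1B; Station Beta: 3M 3B)
10. 1 bandit ← Station Alpha.  (Station Alpha: 2M 2B; Station Beta: 3M 2B)
11. 1 merchant and 1 bandit → Station Beta.  (Station Alpha: 1M 1B; Station Beta: 4M 3B)
12. 1 merchant ← Station Alpha.  (Station Alpha: 2M 1B; Station Beta: 3M 3B)
13. 1 merchant and 1 bandit → Station Beta.  (Station Alpha: 1M 0B; Station Beta: 4M 4B)
14. 1 bandit ← Station Alpha.  (Station Alpha: 1M 1B; Station Beta: 4M 3B)
15. 1 merchant and 1 bandit → Station Beta.  (Station Alpha: 0M 0B; Station Beta: 5M 4B)

15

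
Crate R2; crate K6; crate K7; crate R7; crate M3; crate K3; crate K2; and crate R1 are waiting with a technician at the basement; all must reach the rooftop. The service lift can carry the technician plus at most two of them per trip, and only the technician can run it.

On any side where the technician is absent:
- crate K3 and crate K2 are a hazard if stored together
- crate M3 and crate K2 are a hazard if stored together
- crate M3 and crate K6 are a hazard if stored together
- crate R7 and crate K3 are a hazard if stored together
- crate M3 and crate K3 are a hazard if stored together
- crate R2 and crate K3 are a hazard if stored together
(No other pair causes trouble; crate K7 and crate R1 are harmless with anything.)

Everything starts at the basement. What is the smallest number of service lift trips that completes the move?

Counting alone: the technician can take at most 2 across per trip to the rooftop, so moving all 8 needs at least 4 loaded trips out, with a return between consecutive ones — at least 7 crossings.
The safety rule pushes this higher. Following every safe sequence of crossings, the most of the 8 that can be at the rooftop as the service lift arrives there on crossings 7, 9, 11 is 5, 6, 7 respectively — never all 8.
So no plan with fewer than 13 crossings exists, and this one achieves 13:
1. Technician goes to the rooftop with crate K3 and crate M3.
2. Technician goes back to the basement with crate M3.
3. Technician goes to the rooftop with crate M3 and crate R2.
4. Technician goes back to the basement with crate K3.
5. Technician goes to the rooftop with crate K3 and crate K7.
6. Technician goes back to the basement with crate K3.
7. Technician goes to the rooftop with crate K3 and crate R7.
8. Technician goes back to the basement with crate K3.
9. Technician goes to the rooftop with crate K2 and crate K6.
10. Technician goes back to the basement with crate M3.
11. Technician goes to the rooftop with crate M3 and crate R1.
12. Technician goes back to the basement with crate M3.
13. Technician goes to the rooftop with crate K3 and crate M3.

13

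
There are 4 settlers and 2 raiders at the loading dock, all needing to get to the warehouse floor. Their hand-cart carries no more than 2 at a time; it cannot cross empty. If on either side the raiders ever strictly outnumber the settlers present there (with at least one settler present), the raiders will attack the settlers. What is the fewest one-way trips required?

Counting alone: each trip to the warehouse floor takes at most 2 across and each return brings at least 1 back, so after t trips out (and t−1 returns) at most 2t − (t−1) of the 6 are across; that first reaches 6 at t = 5, so at least 9 crossings are needed.
The plan below uses exactly 9 crossings, so it is optimal:
1. 2 raiders → the warehouse floor.  (the loading dock: 4S 0R; the warehouse floor: 0S 2R)
2. 1 raider ← the loading dock.  (the loading dock: 4S 1R; the warehouse floor: 0S 1R)
3. 2 settlers → the warehouse floor.  (the loading dock: 2S 1R; the warehouse floor: 2S 1R)
4. 1 raider ← the loading dock.  (the loading dock: 2S 2R; the warehouse floor: 2S 0R)
5. 2 raiders → the warehouse floor.  (the loading dock: 2S 0R; the warehouse floor: 2S 2R)
6. 1 raider ← the loading dock.  (the loading dock: 2S 1R; the warehouse floor: 2S 1R)
7. 1 settler and 1 raider → the warehouse floor.  (the loading dock: 1S 0R; the warehouse floor: 3S 2R)
8. 1 raider ← the loading dock.  (the loading dock: 1S 1R; the warehouse floor: 3S 1R)
9. 1 settler and 1 raider → the warehouse floor.  (the loading dock: 0S 0R; the warehouse floor: 4S 2R)

9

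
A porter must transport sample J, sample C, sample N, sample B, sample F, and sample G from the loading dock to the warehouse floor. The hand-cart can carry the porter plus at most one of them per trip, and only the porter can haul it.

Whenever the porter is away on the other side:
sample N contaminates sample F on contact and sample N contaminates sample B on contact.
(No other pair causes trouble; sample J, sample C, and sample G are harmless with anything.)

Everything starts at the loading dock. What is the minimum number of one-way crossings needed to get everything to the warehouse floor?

Counting alone: the porter can take at most 1 across per trip to the warehouse floor, so moving all 6 needs at least 6 loaded trips out, with a return between consecutive ones — at least 11 crossings.
The safety rule pushes this higher. Following every safe sequence of crossings, the most of the 6 that can be at the warehouse floor as the hand-cart arrives there on crossing 11 is 5 — never all 6.
So no plan with fewer than 13 crossings exists, and this one achieves 13:
1. Porter goes to the warehouse floor with sample N.
2. Porter goes back to the loading dock alone.
3. Porter goes to the warehouse floor with sample J.
4. Porter goes back to the loading dock alone.
5. Porter goes to the warehouse floor with sample C.
6. Porter goes back to the loading dock alone.
7. Porter goes to the warehouse floor with sample B.
8. Porter goes back to the loading dock with sample N.
9. Porter goes to the warehouse floor with sample F.
10. Porter goes back to the loading dock alone.
11. Porter goes to the warehouse floor with sample G.
12. Porter goes back to the loading dock alone.
13. Porter goes to the warehouse floor with sample N.

13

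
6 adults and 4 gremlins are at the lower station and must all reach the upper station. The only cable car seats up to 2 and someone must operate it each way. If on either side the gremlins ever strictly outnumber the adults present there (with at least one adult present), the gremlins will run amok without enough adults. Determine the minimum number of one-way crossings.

Counting alone: each trip to the upper station takes at most 2 across and each return brings at least 1 back, so after t trips out (and t−1 returns) at most 2t − (t−1) of the 10 are across; that first reaches 10 at t = 9, so at least 17 crossings are needed.
The plan below uses exactly 17 crossings, so it is optimal:
1. 2 gremlins → the upper station.  (the lower station: 6A 2G; the upper station: 0A 2G)
2. 1 gremlin ← the lower station.  (the lower station: 6A 3G; the upper station: 0A 1G)
3. 2 gremlins → the upper station.  (the lower station: 6A 1G; the upper station: 0A 3G)
4. 1 gremlin ← the lower station.  (the lower station: 6A 2G; the upper station: 0A 2G)
5. 2 adults → the upper station.  (the lower station: 4A 2G; the upper station: 2A 2G)
6. 1 gremlin ← the lower station.  (the lower station: 4A 3G; the upper station: 2A 1G)
7. 1 adult and 1 gremlin → the upper station.  (the lower station: 3A 2G; the upper station: 3A 2G)
8. 1 gremlin ← the lower station.  (the lower station: 3A 3G; the upper station: 3A 1G)
9. 2 gremlins → the upper station.  (the lower station: 3A 1G; the upper station: 3A 3G)
10. 1 gremlin ← the lower station.  (the lower station: 3A 2G; the upper station: 3A 2G)
11. 1 adult and 1 gremlin → the upper station.  (the lower station: 2A 1G; the upper station: 4A 3G)
12. 1 gremlin ← the lower station.  (the lower station: 2A 2G; the upper station: 4A 2G)
13. 2 gremlins → the upper station.  (the lower station: 2A 0G; the upper station: 4A 4G)
14. 1 gremlin ← the lower station.  (the lower station: 2A 1G; the upper station: 4A 3G)
15. 1 adult and 1 gremlin → the upper station.  (the lower station: 1A 0G; the upper station: 5A 4G)
16. 1 gremlin ← the lower station.  (the lower station: 1A 1G; the upper station: 5A 3G)
17. 1 adult and 1 gremlin → the upper station.  (the lower station: 0A 0G; the upper station: 6A 4G)

17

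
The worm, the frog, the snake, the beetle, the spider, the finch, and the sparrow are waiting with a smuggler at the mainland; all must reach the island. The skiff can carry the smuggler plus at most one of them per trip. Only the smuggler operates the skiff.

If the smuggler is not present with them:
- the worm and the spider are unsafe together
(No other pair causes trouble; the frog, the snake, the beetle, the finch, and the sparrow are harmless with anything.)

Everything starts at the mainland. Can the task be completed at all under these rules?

1. Smuggler goes to the island with the worm.  [the mainland: the beetle, the finch, the frog, the snake, the sparrow, the spider | the island: the worm]
2. Smuggler goes back to the mainland alone.  [the mainland: the beetle, the finch, the frog, the snake, the sparrow, the spider | the island: the worm]
3. Smuggler goes to the island with the frog.  [the mainland: the beetle, the finch, the snake, the sparrow, the spider | the island: the frog, the worm]
4. Smuggler goes back to the mainland alone.  [the mainland: the beetle, the finch, the snake, the sparrow, the spider | the island: the frog, the worm]
5. Smuggler goes to the island with the snake.  [the mainland: the beetle, the finch, the sparrow, the spider | the island: the frog, the snake, the worm]
6. Smuggler goes back to the mainland alone.  [the mainland: the beetle, the finch, the sparrow, the spider | the island: the frog, the snake, the worm]
7. Smuggler goes to the island with the beetle.  [the mainland: the finch, the sparrow, the spider | the island: the beetle, the frog, the snake, the worm]
8. Smuggler goes back to the mainland alone.  [the mainland: the finch, the sparrow, the spider | the island: the beetle, the frog, the snake, the worm]
9. Smuggler goes to the island with the finch.  [the mainland: the sparrow, the spider | the island: the beetle, the finch, the frog, the snake, the worm]
10. Smuggler goes back to the mainland alone.  [the mainland: the sparrow, the spider | the island: the beetle, the finch, the frog, the snake, the worm]
11. Smuggler goes to the island with the sparrow.  [the mainland: the spider | the island: the beetle, the finch, the frog, the snake, the sparrow, the worm]
12. Smuggler goes back to the mainland alone.  [the mainland: the spider | the island: the beetle, the finch, the frog, the snake, the sparrow, the worm]
13. Smuggler goes to the island with the spider.  [the mainland: — | the island: the beetle, the finch, the frog, the snake, the sparrow, the spider, the worm]

Yes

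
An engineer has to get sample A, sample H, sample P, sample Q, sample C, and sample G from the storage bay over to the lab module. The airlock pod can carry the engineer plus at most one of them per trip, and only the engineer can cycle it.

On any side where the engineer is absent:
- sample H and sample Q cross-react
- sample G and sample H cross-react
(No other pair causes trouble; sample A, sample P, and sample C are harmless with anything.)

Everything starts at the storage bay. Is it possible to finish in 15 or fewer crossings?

Yes — this plan uses 13 crossings (≤ 15):
1. Engineer goes to the lab module with sample H.
2. Engineer goes back to the storage bay alone.
3. Engineer goes to the lab module with sample A.
4. Engineer goes back to the storage bay alone.
5. Engineer goes to the lab module with sample P.
6. Engineer goes back to the storage bay alone.
7. Engineer goes to the lab module with sample Q.
8. Engineer goes back to the storage bay with sample H.
9. Engineer goes to the lab module with sample G.
10. Engineer goes back to the storage bay alone.
11. Engineer goes to the lab module with sample C.
12. Engineer goes back to the storage bay alone.
13. Engineer goes to the lab module with sample H.

Yes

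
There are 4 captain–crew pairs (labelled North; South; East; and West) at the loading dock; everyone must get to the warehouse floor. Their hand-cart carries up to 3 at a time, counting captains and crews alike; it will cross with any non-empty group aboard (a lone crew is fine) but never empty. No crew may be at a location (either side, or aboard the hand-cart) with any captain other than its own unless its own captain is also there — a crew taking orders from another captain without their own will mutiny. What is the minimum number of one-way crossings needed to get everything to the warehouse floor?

Counting alone: each trip to the warehouse floor takes at most 3 across and each return brings at least 1 back, so after t trips out (and t−1 returns) at most 3t − (t−1) of the 8 are across; that first reaches 8 at t = 4, so at least 7 crossings are needed.
The safety rule pushes this higher. Following every safe sequence of crossings, the most of the 8 that can be at the warehouse floor as the hand-cart arrives there on crossing 7 is 7 — never all 8.
So no plan with fewer than 9 crossings exists, and this one achieves 9:
1. captain North and crew North cross → the warehouse floor.
2. captain North crosses ← the loading dock.
3. captain North, captain South, and crew South cross → the warehouse floor.
4. captain North and crew North cross ← the loading dock.
5. captain East, captain North, and captain West cross → the warehouse floor.
6. crew South crosses ← the loading dock.
7. crew North and crew South cross → the warehouse floor.
8. crew North crosses ← the loading dock.
9. crew East, crew North, and crew West cross → the warehouse floor.

9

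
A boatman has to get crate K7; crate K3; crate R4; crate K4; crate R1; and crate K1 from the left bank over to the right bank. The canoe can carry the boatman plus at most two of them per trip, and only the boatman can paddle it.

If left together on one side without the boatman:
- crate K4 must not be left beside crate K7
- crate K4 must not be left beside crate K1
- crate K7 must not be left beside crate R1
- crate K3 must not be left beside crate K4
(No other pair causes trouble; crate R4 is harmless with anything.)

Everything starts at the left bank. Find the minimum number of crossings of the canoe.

Counting alone: the boatman can take at most 2 across per trip to the right bank, so moving all 6 needs at least 3 loaded trips out, with a return between consecutive ones — at least 5 crossings.
The safety rule pushes this higher. Following every safe sequence of crossings, the most of the 6 that can be at the right bank as the canoe arrives there on crossing 5 is 5 — never all 6.
So no plan with fewer than 7 crossings exists, and this one achieves 7:
1. Boatman goes to the right bank with crate K4 and crate K7.  [the left bank: crate K1, crate K3, crate R1, crate R4 | the right bank: crate K4, crate K7]
2. Boatman goes back to the left bank with crate K7.  [the left bank: crate K1, crate K3, crate K7, crate R1, crate R4 | the right bank: crate K4]
3. Boatman goes to the right bank with crate K3 and crate K7.  [the left bank: crate K1, crate R1, crate R4 | the right bank: crate K3, crate K4, crate K7]
4. Boatman goes back to the left bank with crate K4.  [the left bank: crate K1, crate K4, crate R1, crate R4 | the right bank: crate K3, crate K7]
5. Boatman goes to the right bank with crate K1 and crate R4.  [the left bank: crate K4, crate R1 | the right bank: crate K1, crate K3, crate K7, crate R4]
6. Boatman goes back to the left bank alone.  [the left bank: crate K4, crate R1 | the right bank: crate K1, crate K3, crate K7, crate R4]
7. Boatman goes to the right bank with crate K4 and crate R1.  [the left bank: — | the right bank: crate K1, crate K3, crate K4, crate K7, crate R1, crate R4]

7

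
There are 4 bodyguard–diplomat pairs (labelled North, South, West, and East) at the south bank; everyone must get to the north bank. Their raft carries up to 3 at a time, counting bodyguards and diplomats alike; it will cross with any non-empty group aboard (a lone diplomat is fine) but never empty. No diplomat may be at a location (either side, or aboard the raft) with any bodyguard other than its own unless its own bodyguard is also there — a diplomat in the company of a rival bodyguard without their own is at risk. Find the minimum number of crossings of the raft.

9

Counting alone: each trip to the north bank takes at most 3 across and each return brings at least 1 back, so after t trips out (and t−1 returns) at most 3t − (t−1) of the 8 are across; that first reaches 8 at t = 4, so at least 7 crossings are needed.
The safety rule pushes this higher. Following every safe sequence of crossings, the most of the 8 that can be at the north bank as the raft arrives there on crossing 7 is 7 — never all 8.
So no plan with fewer than 9 crossings exists, and this one achieves 9:
1. bodyguard North and diplomat North cross → the north bank.
2. bodyguard North crosses ← the south bank.
3. bodyguard North, bodyguard South, and diplomat South cross → the north bank.
4. bodyguard North and diplomat North cross ← the south bank.
5. bodyguard East, bodyguard North, and bodyguard West cross → the north bank.
6. diplomat South crosses ← the south bank.
7. diplomat North and diplomat South cross → the north bank.
8. diplomat North crosses ← the south bank.
9. diplomat East, diplomat North, and diplomat West cross → the north bank.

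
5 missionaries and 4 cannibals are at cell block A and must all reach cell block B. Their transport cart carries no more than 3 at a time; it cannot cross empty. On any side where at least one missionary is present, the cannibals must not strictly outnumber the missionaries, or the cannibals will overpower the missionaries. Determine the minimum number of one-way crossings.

Counting alone: each trip to cell block B takes at most 3 across and each return brings at least 1 back, so after t trips out (and t−1 returns) at most 3t − (t−1) of the 9 are across; that first reaches 9 at t = 4, so at least 7 crossings are needed.
The plan below uses exactly 7 crossings, so it is optimal:
1. 3 cannibals → cell block B.  (cell block A: 5M 1C; cell block B: 0M 3C)
2. 1 cannibal ← cell block A.  (cell block A: 5M 2C; cell block B: 0M 2C)
3. 3 missionaries → cell block B.  (cell block A: 2M 2C; cell block B: 3M 2C)
4. 1 missionary ← cell block A.  (cell block A: 3M 2C; cell block B: 2M 2C)
5. 2 missionaries and 1 cannibal → cell block B.  (cell block A: 1M 1C; cell block B: 4M 3C)
6. 1 missionary ← cell block A.  (cell block A: 2M 1C; cell block B: 3M 3C)
7. 2 missionaries and 1 cannibal → cell block B.  (cell block A: 0M 0C; cell block B: 5M 4C)

7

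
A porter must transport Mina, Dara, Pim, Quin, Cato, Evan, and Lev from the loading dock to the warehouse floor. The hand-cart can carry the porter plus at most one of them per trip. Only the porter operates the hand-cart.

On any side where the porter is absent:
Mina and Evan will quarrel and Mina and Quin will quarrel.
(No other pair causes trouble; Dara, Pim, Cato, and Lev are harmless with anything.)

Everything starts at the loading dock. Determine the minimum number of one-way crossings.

Counting alone: the porter can take at most 1 across per trip to the warehouse floor, so moving all 7 needs at least 7 loaded trips out, with a return between consecutive ones — at least 13 crossings.
The safety rule pushes this higher. Following every safe sequence of crossings, the most of the 7 that can be at the warehouse floor as the hand-cart arrives there on crossing 13 is 6 — never all 7.
So no plan with fewer than 15 crossings exists, and this one achieves 15:
1. Porter goes to the warehouse floor with Mina.
2. Porter goes back to the loading dock alone.
3. Porter goes to the warehouse floor with Dara.
4. Porter goes back to the loading dock alone.
5. Porter goes to the warehouse floor with Pim.
6. Porter goes back to the loading dock alone.
7. Porter goes to the warehouse floor with Quin.
8. Porter goes back to the loading dock with Mina.
9. Porter goes to the warehouse floor with Evan.
10. Porter goes back to the loading dock alone.
11. Porter goes to the warehouse floor with Cato.
12. Porter goes back to the loading dock alone.
13. Porter goes to the warehouse floor with Lev.
14. Porter goes back to the loading dock alone.
15. Porter goes to the warehouse floor with Mina.

15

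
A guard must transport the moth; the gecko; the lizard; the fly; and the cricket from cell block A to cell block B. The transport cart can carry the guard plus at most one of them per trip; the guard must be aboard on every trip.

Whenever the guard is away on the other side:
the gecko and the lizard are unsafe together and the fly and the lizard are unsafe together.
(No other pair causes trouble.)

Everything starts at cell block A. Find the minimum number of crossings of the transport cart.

Counting alone: the guard can take at most 1 across per trip to cell block B, so moving all 5 needs at least 5 loaded trips out, with a return between consecutive ones — at least 9 crossings.
The safety rule pushes this higher. Following every safe sequence of crossings, the most of the 5 that can be at cell block B as the transport cart arrives there on crossing 9 is 4 — never all 5.
So no plan with fewer than 11 crossings exists, and this one achieves 11:
1. Guard goes to cell block B with the lizard.
2. Guard goes back to cell block A alone.
3. Guard goes to cell block B with the moth.
4. Guard goes back to cell block A alone.
5. Guard goes to cell block B with the gecko.
6. Guard goes back to cell block A with the lizard.
7. Guard goes to cell block B with the fly.
8. Guard goes back to cell block A alone.
9. Guard goes to cell block B with the cricket.
10. Guard goes back to cell block A alone.
11. Guard goes to cell block B with the lizard.

11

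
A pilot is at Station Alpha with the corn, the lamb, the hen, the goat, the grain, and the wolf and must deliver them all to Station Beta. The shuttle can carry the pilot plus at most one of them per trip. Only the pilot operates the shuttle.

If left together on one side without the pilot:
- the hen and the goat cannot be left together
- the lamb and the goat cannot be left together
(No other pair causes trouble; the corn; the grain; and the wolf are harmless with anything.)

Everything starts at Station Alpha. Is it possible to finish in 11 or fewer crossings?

Counting alone: the pilot can take at most 1 across per trip to Station Beta, so moving all 6 needs at least 6 loaded trips out, with a return between consecutive ones — at least 11 crossings.
The safety rule pushes this higher. Following every safe sequence of crossings, the most of the 6 that can be at Station Beta as the shuttle arrives there on crossing 11 is 5 — never all 6.
So the move cannot be finished within 11 crossings. (The shortest complete plan takes 13:)
1. Pilot goes to Station Beta with the goat.
2. Pilot goes back to Station Alpha alone.
3. Pilot goes to Station Beta with the corn.
4. Pilot goes back to Station Alpha alone.
5. Pilot goes to Station Beta with the lamb.
6. Pilot goes back to Station Alpha with the goat.
7. Pilot goes to Station Beta with the hen.
8. Pilot goes back to Station Alpha alone.
9. Pilot goes to Station Beta with the grain.
10. Pilot goes back to Station Alpha alone.
11. Pilot goes to Station Beta with the wolf.
12. Pilot goes back to Station Alpha alone.
13. Pilot goes to Station Beta with the goat.

No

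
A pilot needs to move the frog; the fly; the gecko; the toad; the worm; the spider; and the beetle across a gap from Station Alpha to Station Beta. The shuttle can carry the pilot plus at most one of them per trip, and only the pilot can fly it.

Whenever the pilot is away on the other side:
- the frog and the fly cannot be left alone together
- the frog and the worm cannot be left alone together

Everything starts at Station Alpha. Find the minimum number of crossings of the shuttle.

15

Counting alone: the pilot can take at most 1 across per trip to Station Beta, so moving all 7 needs at least 7 loaded trips out, with a return between consecutive ones — at least 13 crossings.
The safety rule pushes this higher. Following every safe sequence of crossings, the most of the 7 that can be at Station Beta as the shuttle arrives there on crossing 13 is 6 — never all 7.
So no plan with fewer than 15 crossings exists, and this one achieves 15:
1. Pilot goes to Station Beta with the frog.  [Station Alpha: the beetle, the fly, the gecko, the spider, the toad, the worm | Station Beta: the frog]
2. Pilot goes back to Station Alpha alone.  [Station Alpha: the beetle, the fly, the gecko, the spider, the toad, the worm | Station Beta: the frog]
3. Pilot goes to Station Beta with the fly.  [Station Alpha: the beetle, the gecko, the spider, the toad, the worm | Station Beta: the fly, the frog]
4. Pilot goes back to Station Alpha with the frog.  [Station Alpha: the beetle, the frog, the gecko, the spider, the toad, the worm | Station Beta: the fly]
5. Pilot goes to Station Beta with the worm.  [Station Alpha: the beetle, the frog, the gecko, the spider, the toad | Station Beta: the fly, the worm]
6. Pilot goes back to Station Alpha alone.  [Station Alpha: the beetle, the frog, the gecko, the spider, the toad | Station Beta: the fly, the worm]
7. Pilot goes to Station Beta with the gecko.  [Station Alpha: the beetle, the frog, the spider, the toad | Station Beta: the fly, the gecko, the worm]
8. Pilot goes back to Station Alpha alone.  [Station Alpha: the beetle, the frog, the spider, the toad | Station Beta: the fly, the gecko, the worm]
9. Pilot goes to Station Beta with the toad.  [Station Alpha: the beetle, the frog, the spider | Station Beta: the fly, the gecko, the toad, the worm]
10. Pilot goes back to Station Alpha alone.  [Station Alpha: the beetle, the frog, the spider | Station Beta: the fly, the gecko, the toad, the worm]
11. Pilot goes to Station Beta with the spider.  [Station Alpha: the beetle, the frog | Station Beta: the fly, the gecko, the spider, the toad, the worm]
12. Pilot goes back to Station Alpha alone.  [Station Alpha: the beetle, the frog | Station Beta: the fly, the gecko, the spider, the toad, the worm]
13. Pilot goes to Station Beta with the beetle.  [Station Alpha: the frog | Station Beta: the beetle, the fly, the gecko, the spider, the toad, the worm]
14. Pilot goes back to Station Alpha alone.  [Station Alpha: the frog | Station Beta: the beetle, the fly, the gecko, the spider, the toad, the worm]
15. Pilot goes to Station Beta with the frog.  [Station Alpha: — | Station Beta: the beetle, the fly, the frog, the gecko, the spider, the toad, the worm]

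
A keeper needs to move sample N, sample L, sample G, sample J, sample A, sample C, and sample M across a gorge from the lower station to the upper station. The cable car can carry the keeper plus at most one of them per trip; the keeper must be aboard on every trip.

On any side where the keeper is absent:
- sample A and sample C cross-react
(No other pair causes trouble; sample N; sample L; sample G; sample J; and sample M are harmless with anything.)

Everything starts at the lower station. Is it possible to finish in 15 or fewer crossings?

Yes — this plan uses 13 crossings (≤ 15):
1. Keeper goes to the upper station with sample A.
2. Keeper goes back to the lower station alone.
3. Keeper goes to the upper station with sample N.
4. Keeper goes back to the lower station alone.
5. Keeper goes to the upper station with sample L.
6. Keeper goes back to the lower station alone.
7. Keeper goes to the upper station with sample G.
8. Keeper goes back to the lower station alone.
9. Keeper goes to the upper station with sample J.
10. Keeper goes back to the lower station alone.
11. Keeper goes to the upper station with sample M.
12. Keeper goes back to the lower station alone.
13. Keeper goes to the upper station with sample C.

Yes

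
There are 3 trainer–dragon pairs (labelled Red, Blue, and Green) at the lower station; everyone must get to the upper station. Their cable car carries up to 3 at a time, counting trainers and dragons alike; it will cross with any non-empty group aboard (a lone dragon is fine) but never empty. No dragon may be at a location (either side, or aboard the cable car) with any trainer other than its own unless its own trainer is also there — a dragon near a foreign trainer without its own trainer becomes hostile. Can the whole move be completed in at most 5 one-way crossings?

Yes

Yes — this plan uses 5 crossings (≤ 5):
1. dragon Red and trainer Red cross → the upper station.
2. trainer Red crosses ← the lower station.
3. trainer Blue, trainer Green, and trainer Red cross → the upper station.
4. dragon Red crosses ← the lower station.
5. dragon Blue, dragon Green, and dragon Red cross → the upper station.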